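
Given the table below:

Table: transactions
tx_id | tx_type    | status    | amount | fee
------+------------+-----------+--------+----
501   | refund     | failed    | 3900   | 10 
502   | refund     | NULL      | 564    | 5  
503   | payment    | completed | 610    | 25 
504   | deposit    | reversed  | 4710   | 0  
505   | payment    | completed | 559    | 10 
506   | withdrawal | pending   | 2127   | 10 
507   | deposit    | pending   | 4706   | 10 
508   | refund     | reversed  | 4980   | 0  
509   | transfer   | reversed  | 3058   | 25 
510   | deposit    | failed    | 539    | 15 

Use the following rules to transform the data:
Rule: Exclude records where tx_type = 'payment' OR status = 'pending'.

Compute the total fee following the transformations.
55

Step 1: Find records where tx_type = 'payment' OR status = 'pending'
Step 2: 4 records match, summing to 55
Step 3: Original sum: 110
Step 4: Remaining sum = 110 - 55 = 55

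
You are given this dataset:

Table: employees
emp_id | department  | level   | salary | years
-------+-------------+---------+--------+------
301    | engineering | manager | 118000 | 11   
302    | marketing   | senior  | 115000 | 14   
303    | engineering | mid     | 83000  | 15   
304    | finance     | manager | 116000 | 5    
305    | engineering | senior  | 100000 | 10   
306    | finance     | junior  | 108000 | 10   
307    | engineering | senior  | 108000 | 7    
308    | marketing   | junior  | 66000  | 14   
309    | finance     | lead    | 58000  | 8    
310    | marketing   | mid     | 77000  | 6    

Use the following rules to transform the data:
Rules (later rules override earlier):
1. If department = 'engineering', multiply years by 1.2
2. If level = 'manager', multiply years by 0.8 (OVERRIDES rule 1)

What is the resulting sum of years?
103.2

Step 1: Rule 2 takes priority for records with level = 'manager'
  - 2 records: 16 × 0.8 = 12.8
Step 2: Rule 1 applies to remaining records with department = 'engineering'
  - 3 records: 32 × 1.2 = 38.4
Step 3: Other records unchanged: 52
Step 4: Final sum = 12.8 + 38.4 + 52 = 103.2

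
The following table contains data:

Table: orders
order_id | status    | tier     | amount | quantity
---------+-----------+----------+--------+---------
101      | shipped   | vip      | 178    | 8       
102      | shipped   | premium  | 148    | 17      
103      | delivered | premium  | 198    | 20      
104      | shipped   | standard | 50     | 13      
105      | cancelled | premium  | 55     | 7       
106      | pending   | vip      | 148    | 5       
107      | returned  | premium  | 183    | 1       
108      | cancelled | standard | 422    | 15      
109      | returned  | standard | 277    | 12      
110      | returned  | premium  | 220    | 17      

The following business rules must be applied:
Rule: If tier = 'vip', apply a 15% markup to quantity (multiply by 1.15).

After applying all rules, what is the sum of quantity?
116.95

Step 1: Records with tier = 'vip' have total quantity = 13
Step 2: Apply multiplier: 13 × 1.15 = 14.95
Step 3: Other records total: 102
Step 4: Final sum = 14.95 + 102 = 116.95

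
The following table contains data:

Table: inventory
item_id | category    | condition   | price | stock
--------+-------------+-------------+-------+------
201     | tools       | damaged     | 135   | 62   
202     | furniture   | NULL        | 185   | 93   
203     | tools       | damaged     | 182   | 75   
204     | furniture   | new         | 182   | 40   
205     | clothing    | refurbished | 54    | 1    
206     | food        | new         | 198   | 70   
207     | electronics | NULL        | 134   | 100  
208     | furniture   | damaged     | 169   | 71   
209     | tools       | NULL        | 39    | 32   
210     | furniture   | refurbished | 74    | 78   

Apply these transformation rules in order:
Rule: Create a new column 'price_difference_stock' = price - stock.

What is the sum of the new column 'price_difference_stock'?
730

Step 1: For each record, compute price - stock
Example calculations:
  135 - 62 = 73
  185 - 93 = 92
  182 - 75 = 107
  ...
Step 2: Sum all derived values
Step 3: Total = 730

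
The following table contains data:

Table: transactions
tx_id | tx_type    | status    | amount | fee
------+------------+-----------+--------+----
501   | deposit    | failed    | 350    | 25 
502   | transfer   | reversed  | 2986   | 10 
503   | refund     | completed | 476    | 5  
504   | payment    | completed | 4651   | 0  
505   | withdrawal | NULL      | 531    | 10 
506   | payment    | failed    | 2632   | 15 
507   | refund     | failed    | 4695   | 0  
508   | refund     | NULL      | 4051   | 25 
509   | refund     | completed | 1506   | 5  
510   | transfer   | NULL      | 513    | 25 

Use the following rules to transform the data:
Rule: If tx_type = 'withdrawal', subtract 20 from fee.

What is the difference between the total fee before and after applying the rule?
20

Step 1: Original sum of fee = 120
Step 2: 1 records have tx_type = 'withdrawal'
Step 3: Each affected record changes by -20
Step 4: Total change = 1 × -20 = -20
Step 5: New sum = 120 + -20 = 100
Step 6: Difference = |100 - 120| = 20
        (Sum decreased by 20)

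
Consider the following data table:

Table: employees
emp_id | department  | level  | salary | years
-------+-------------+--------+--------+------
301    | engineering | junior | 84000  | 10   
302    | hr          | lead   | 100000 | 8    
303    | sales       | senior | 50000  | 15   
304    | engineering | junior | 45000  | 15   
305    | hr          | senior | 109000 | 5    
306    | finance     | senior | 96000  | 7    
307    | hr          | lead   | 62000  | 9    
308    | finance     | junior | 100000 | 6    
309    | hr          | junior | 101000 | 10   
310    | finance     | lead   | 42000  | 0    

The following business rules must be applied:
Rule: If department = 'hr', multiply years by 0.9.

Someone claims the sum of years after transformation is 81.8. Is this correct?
Yes, the result is correct.

Step 1: Calculate the correct sum after transformation
Step 2: Apply multiplier 0.9 to records where department = 'hr'
Step 3: Correct result = 81.8
Step 4: Claimed result = 81.8
Step 5: 81.8 = 81.8 ✓
Conclusion: The claimed result is correct.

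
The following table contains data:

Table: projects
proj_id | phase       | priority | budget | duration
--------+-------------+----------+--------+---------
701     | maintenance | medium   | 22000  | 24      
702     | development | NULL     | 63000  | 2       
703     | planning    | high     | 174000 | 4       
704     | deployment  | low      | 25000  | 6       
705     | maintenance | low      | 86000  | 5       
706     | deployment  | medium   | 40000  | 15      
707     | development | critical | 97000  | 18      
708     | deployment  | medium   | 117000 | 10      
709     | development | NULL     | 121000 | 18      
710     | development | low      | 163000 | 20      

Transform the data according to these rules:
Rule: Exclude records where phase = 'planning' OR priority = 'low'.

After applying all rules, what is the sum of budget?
460000

Step 1: Find records where phase = 'planning' OR priority = 'low'
Step 2: 4 records match, summing to 448000
Step 3: Original sum: 908000
Step 4: Remaining sum = 908000 - 448000 = 460000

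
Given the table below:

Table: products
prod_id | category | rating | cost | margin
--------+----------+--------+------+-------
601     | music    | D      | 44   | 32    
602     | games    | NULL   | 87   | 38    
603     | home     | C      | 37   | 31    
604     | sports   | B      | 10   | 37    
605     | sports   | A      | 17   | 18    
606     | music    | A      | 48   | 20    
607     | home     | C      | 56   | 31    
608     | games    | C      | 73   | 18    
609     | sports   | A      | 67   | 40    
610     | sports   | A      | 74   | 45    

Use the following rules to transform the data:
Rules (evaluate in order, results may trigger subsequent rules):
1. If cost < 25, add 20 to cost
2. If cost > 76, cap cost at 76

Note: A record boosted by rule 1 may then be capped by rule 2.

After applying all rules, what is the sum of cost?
542

Step 1: Apply rule 1 to records with cost < 25
  - 2 records get bonus of 20
  - Of these, 0 records then exceed 76 and get capped
Step 2: Apply rule 2 to records with cost > 76
  - 1 records (original) are capped
Step 3: Calculate final sum = 542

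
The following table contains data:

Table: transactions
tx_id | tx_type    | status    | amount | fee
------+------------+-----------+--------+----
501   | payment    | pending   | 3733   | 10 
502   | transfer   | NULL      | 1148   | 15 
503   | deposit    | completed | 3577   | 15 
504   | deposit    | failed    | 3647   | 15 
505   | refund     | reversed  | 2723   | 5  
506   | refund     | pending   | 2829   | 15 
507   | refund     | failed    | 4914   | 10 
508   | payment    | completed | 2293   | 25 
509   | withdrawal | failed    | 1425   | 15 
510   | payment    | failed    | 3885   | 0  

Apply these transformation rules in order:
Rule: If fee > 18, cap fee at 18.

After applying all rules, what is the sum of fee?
118

Step 1: 1 records have fee > 18
Step 2: These records originally summed to 25
Step 3: After capping: 1 × 18 = 18
Step 4: Unaffected records sum: 100
Step 5: Final sum = 18 + 100 = 118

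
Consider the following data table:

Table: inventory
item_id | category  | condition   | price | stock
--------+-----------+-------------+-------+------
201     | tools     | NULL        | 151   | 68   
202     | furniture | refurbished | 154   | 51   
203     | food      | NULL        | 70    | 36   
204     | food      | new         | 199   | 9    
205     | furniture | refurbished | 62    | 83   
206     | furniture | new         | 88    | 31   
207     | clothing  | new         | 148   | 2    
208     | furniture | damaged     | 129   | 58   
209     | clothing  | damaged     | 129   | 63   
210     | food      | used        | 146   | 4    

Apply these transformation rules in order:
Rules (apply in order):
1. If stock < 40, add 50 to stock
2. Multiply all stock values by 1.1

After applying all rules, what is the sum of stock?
720.5

Step 1: Apply Rule 1 - Add 50 to records with stock < 40
  - 5 records affected: 82 + (5 × 50) = 332
  - Unaffected records: 323
  - Sum after Rule 1: 655
Step 2: Apply Rule 2 - Multiply all by 1.1
  - 655 × 1.1 = 720.5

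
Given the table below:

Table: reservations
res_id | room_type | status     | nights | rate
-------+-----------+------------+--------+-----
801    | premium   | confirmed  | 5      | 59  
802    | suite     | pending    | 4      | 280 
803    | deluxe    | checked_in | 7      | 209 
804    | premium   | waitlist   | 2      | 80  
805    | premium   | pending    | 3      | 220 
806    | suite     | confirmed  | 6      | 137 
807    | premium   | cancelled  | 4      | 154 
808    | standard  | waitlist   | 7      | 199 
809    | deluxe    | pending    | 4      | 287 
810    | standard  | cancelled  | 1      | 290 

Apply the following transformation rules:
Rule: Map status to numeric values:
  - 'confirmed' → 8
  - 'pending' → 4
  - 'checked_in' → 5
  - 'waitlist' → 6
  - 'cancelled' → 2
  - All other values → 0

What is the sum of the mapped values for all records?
49

Step 1: Apply mapping to each record
Step 2: Count by status:
  'confirmed': 2 records × 8 = 16
  'pending': 3 records × 4 = 12
  'checked_in': 1 records × 5 = 5
  'waitlist': 2 records × 6 = 12
  'cancelled': 2 records × 2 = 4
Step 3: Sum all mapped values = 49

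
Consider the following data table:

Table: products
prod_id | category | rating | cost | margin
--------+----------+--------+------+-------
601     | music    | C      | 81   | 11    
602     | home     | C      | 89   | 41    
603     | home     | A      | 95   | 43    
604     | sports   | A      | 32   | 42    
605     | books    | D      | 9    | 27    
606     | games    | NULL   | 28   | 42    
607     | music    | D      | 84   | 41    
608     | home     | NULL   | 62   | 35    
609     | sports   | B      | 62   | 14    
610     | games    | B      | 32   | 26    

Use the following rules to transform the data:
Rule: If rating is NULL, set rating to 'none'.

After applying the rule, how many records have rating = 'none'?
2

Step 1: Count records where rating IS NULL
Step 2: Found 2 records with NULL rating
Step 3: These records will have rating set to 'none'
Step 4: Records already having rating = 'none': 0
Step 5: Answer: 2 + 0 = 2 records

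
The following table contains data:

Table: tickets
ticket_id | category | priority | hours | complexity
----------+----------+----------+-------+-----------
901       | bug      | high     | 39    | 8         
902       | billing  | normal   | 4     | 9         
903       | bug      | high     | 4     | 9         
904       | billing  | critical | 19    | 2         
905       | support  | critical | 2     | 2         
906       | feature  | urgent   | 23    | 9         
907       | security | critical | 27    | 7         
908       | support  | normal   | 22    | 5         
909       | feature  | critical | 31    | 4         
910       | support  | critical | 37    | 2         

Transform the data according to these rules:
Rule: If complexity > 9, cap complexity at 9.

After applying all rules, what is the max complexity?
9

Step 1: Original maximum complexity = 9
Step 2: Check cap of 9 against maximum
Step 3: No records exceed the cap (max 9 <= cap 9), so no capping applies
Step 4: Maximum after transformation = 9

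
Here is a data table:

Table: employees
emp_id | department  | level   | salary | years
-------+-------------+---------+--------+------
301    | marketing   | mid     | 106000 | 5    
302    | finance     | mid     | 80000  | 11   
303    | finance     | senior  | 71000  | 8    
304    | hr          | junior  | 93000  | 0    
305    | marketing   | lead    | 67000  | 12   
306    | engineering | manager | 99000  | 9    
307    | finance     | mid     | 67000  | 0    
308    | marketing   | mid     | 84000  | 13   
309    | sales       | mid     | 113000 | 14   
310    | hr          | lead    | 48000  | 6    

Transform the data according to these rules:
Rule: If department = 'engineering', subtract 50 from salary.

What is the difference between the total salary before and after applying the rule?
50

Step 1: Original sum of salary = 828000
Step 2: 1 records have department = 'engineering'
Step 3: Each affected record changes by -50
Step 4: Total change = 1 × -50 = -50
Step 5: New sum = 828000 + -50 = 827950
Step 6: Difference = |827950 - 828000| = 50
        (Sum decreased by 50)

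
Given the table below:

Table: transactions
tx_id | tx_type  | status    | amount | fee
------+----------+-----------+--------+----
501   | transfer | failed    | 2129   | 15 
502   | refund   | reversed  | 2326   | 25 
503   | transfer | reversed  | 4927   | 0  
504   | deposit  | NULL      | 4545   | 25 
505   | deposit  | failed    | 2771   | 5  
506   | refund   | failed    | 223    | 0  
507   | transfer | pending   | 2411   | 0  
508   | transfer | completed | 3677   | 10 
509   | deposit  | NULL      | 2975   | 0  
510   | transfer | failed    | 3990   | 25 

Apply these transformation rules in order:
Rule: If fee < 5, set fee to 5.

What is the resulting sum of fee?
125

Step 1: 4 records have fee < 5
Step 2: These records originally summed to 0
Step 3: After setting to minimum: 4 × 5 = 20
Step 4: Unaffected records sum: 105
Step 5: Final sum = 20 + 105 = 125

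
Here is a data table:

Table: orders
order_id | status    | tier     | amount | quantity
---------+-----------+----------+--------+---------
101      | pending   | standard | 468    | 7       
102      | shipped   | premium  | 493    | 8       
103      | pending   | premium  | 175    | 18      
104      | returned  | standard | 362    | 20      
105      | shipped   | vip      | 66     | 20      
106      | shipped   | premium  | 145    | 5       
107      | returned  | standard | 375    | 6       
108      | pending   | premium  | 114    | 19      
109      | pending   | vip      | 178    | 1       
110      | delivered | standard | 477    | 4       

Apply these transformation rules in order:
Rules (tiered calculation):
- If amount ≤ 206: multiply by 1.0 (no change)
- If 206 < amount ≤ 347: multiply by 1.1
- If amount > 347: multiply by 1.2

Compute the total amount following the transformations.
3288.0

Step 1: Tier 1 (amount ≤ 206): 5 records, sum = 678 × 1.0 = 678.0
Step 2: Tier 2 (206 < amount ≤ 347): 0 records, sum = 0 × 1.1 = 0.0
Step 3: Tier 3 (amount > 347): 5 records, sum = 2175 × 1.2 = 2610.0
Step 4: Final sum = 678.0 + 0.0 + 2610.0 = 3288.0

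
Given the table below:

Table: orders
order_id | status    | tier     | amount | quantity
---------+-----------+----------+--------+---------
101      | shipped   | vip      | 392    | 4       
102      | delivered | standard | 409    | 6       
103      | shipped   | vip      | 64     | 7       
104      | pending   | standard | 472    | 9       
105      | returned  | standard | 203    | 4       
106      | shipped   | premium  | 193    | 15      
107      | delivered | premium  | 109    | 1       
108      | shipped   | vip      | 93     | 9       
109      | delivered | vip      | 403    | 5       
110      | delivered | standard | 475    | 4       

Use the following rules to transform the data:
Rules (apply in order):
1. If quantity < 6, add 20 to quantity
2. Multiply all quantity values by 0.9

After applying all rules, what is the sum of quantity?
147.6

Step 1: Apply Rule 1 - Add 20 to records with quantity < 6
  - 5 records affected: 18 + (5 × 20) = 118
  - Unaffected records: 46
  - Sum after Rule 1: 164
Step 2: Apply Rule 2 - Multiply all by 0.9
  - 164 × 0.9 = 147.6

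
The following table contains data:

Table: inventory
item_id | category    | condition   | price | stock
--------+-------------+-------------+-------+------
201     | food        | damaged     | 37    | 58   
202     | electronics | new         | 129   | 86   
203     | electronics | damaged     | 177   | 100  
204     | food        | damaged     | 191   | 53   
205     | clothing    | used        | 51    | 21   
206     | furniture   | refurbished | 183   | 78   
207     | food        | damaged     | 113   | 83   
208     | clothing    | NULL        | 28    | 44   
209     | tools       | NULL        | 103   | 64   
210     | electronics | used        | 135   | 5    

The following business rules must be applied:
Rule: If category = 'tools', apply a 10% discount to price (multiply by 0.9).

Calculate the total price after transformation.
1136.7

Step 1: Records with category = 'tools' have total price = 103
Step 2: Apply multiplier: 103 × 0.9 = 92.7
Step 3: Other records total: 1044
Step 4: Final sum = 92.7 + 1044 = 1136.7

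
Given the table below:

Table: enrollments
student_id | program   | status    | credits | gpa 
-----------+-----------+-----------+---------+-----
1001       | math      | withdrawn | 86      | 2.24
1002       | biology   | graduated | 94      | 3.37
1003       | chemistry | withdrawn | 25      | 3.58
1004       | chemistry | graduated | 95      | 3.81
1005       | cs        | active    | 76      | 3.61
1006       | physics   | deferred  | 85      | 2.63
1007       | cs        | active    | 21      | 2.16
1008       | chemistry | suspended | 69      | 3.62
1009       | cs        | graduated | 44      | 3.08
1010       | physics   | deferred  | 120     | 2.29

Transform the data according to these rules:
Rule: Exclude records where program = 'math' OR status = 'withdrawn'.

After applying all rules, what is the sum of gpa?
24.57

Step 1: Find records where program = 'math' OR status = 'withdrawn'
Step 2: 2 records match, summing to 5.82
Step 3: Original sum: 30.39
Step 4: Remaining sum = 30.39 - 5.82 = 24.57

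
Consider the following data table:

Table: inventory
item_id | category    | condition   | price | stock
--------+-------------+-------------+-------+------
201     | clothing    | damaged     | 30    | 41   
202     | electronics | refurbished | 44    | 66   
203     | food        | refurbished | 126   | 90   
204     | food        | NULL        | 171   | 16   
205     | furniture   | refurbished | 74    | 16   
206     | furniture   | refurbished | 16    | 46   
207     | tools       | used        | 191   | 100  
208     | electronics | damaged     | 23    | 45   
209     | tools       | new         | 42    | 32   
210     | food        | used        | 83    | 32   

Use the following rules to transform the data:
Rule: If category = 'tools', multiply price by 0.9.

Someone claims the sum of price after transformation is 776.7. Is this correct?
Yes, the result is correct.

Step 1: Calculate the correct sum after transformation
Step 2: Apply multiplier 0.9 to records where category = 'tools'
Step 3: Correct result = 776.7
Step 4: Claimed result = 776.7
Step 5: 776.7 = 776.7 ✓
Conclusion: The claimed result is correct.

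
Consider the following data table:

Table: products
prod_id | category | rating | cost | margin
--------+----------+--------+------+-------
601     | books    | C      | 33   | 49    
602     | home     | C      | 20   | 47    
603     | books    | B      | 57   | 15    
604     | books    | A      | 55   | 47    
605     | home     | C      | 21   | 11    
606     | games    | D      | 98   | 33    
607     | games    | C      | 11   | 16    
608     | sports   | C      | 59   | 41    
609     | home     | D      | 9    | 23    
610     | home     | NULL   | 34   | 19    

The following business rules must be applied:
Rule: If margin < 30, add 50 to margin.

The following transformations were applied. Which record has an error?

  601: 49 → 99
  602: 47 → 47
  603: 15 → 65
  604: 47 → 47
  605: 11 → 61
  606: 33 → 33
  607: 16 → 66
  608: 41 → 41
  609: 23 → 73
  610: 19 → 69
Record 601 has an error. The correct transformed value should be 49, not 99.

Step 1: Check each record against the rule
Step 2: Record 601 has margin = 49
Step 3: Since 49 >= 30, the bonus should not have been applied
Step 4: Correct value = 49, but claimed value = 99
Conclusion: Record 601 has the error.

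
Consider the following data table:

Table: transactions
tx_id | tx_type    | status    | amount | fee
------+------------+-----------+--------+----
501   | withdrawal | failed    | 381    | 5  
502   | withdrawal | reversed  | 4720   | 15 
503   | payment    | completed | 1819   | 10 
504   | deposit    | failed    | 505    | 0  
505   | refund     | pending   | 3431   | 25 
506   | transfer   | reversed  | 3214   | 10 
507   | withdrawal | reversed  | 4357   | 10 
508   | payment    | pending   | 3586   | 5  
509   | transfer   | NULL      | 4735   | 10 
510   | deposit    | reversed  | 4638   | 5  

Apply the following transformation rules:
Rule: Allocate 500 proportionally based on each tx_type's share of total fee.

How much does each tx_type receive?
deposit: 26.32, payment: 78.95, refund: 131.58, transfer: 105.26, withdrawal: 157.89

Step 1: Calculate total fee = 95
Step 2: Calculate each tx_type's proportion:
  deposit: 5/95 = 5.26% → 26.32
  payment: 15/95 = 15.79% → 78.95
  refund: 25/95 = 26.32% → 131.58
  transfer: 20/95 = 21.05% → 105.26
  withdrawal: 30/95 = 31.58% → 157.89
Step 3: Verify: sum of allocations ≈ 500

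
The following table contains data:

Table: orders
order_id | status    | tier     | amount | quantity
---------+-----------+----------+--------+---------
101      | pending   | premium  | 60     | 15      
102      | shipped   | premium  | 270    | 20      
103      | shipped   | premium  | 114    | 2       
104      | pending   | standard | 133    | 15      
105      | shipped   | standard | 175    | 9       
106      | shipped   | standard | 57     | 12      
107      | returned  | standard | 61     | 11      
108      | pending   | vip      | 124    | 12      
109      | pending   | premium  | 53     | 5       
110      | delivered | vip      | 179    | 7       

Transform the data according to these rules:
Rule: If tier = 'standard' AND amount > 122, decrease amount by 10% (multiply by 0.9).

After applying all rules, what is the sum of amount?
1195.2

Step 1: Find records where tier = 'standard' AND amount > 122
Step 2: 2 records match, summing to 308
Step 3: After multiplier: 308 × 0.9 = 277.2
Step 4: Unaffected records sum: 918
Step 5: Final sum = 277.2 + 918 = 1195.2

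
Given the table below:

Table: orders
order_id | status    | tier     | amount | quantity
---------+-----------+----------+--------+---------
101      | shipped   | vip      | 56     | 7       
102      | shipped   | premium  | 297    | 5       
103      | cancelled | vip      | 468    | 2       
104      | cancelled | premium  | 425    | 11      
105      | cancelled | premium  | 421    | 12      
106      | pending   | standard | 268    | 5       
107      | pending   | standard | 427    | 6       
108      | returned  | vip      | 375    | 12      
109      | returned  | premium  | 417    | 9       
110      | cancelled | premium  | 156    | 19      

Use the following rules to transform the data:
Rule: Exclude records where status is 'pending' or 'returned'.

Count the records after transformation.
6

Step 1: Count records to exclude
  - 2 (pending) + 2 (returned) = 4 records
Step 2: Total records: 10
Step 3: Remaining = 10 - 4 = 6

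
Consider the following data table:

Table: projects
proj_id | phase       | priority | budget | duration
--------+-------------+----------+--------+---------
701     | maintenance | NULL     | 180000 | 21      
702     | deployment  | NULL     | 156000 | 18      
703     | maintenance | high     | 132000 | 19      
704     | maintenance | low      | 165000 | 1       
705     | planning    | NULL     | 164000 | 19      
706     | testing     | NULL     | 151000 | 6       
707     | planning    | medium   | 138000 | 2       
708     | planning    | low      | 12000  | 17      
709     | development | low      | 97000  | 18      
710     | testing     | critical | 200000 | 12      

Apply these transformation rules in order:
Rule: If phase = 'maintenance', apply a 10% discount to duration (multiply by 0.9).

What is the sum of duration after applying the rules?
128.9

Step 1: Records with phase = 'maintenance' have total duration = 41
Step 2: Apply multiplier: 41 × 0.9 = 36.9
Step 3: Other records total: 92
Step 4: Final sum = 36.9 + 92 = 128.9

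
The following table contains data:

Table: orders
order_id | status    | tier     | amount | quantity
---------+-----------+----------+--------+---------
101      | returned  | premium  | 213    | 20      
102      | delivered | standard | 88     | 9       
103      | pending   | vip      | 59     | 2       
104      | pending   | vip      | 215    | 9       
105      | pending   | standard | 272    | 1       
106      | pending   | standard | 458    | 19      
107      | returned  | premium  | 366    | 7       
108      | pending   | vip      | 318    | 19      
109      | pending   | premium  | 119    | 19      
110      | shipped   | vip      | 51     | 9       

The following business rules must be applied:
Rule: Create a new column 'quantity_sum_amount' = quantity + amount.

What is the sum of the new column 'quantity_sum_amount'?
2273

Step 1: For each record, compute quantity + amount
Example calculations:
  20 + 213 = 233
  9 + 88 = 97
  2 + 59 = 61
  ...
Step 2: Sum all derived values
Step 3: Total = 2273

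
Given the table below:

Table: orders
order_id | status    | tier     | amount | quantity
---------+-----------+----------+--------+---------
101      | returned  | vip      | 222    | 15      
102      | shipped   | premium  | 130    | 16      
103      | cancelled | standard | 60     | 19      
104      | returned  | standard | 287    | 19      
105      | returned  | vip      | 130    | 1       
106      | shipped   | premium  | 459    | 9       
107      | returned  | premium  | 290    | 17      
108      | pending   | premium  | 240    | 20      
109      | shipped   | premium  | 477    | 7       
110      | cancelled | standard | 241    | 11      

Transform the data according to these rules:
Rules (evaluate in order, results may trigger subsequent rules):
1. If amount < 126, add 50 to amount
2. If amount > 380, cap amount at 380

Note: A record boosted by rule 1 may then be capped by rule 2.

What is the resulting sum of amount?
2410

Step 1: Apply rule 1 to records with amount < 126
  - 1 records get bonus of 50
  - Of these, 0 records then exceed 380 and get capped
Step 2: Apply rule 2 to records with amount > 380
  - 2 records (original) are capped
Step 3: Calculate final sum = 2410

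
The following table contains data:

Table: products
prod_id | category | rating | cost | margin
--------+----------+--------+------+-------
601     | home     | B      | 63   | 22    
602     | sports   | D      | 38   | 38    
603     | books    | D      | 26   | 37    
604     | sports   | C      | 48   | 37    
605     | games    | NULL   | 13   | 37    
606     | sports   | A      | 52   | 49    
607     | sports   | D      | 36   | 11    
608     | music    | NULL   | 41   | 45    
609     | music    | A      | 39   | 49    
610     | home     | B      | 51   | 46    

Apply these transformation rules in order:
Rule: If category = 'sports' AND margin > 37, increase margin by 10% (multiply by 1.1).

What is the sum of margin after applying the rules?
379.7

Step 1: Find records where category = 'sports' AND margin > 37
Step 2: 2 records match, summing to 87
Step 3: After multiplier: 87 × 1.1 = 95.7
Step 4: Unaffected records sum: 284
Step 5: Final sum = 95.7 + 284 = 379.7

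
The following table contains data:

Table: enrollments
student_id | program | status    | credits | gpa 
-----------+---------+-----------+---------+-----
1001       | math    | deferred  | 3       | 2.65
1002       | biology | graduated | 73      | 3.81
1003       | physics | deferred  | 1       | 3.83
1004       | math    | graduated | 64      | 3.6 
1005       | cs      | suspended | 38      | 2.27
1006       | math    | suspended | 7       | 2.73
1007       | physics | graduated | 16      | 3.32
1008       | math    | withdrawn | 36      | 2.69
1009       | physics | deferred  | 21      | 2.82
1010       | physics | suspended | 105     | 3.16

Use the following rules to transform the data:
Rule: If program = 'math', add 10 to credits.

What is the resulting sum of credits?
404

Step 1: Count records where program = 'math': 4
Step 2: Total bonus added: 4 × 10 = 40
Step 3: Original sum of credits: 364
Step 4: Final sum = 364 + 40 = 404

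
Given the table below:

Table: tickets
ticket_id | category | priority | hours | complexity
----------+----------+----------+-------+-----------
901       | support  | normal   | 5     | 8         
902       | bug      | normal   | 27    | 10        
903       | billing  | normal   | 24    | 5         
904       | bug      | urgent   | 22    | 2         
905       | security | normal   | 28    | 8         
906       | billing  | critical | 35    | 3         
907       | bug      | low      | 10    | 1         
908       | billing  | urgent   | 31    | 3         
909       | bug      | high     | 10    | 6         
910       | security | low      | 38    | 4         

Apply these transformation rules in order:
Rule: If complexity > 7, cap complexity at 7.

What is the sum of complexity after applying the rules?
45

Step 1: 3 records have complexity > 7
Step 2: These records originally summed to 26
Step 3: After capping: 3 × 7 = 21
Step 4: Unaffected records sum: 24
Step 5: Final sum = 21 + 24 = 45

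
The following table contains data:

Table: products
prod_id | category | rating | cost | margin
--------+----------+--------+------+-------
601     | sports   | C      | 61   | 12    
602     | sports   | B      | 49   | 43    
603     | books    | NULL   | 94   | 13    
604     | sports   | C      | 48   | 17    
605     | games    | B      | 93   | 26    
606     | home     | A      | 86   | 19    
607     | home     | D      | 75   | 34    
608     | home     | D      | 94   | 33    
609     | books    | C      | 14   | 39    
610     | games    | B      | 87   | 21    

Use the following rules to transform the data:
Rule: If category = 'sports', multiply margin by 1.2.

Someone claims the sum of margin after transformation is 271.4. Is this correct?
Yes, the result is correct.

Step 1: Calculate the correct sum after transformation
Step 2: Apply multiplier 1.2 to records where category = 'sports'
Step 3: Correct result = 271.4
Step 4: Claimed result = 271.4
Step 5: 271.4 = 271.4 ✓
Conclusion: The claimed result is correct.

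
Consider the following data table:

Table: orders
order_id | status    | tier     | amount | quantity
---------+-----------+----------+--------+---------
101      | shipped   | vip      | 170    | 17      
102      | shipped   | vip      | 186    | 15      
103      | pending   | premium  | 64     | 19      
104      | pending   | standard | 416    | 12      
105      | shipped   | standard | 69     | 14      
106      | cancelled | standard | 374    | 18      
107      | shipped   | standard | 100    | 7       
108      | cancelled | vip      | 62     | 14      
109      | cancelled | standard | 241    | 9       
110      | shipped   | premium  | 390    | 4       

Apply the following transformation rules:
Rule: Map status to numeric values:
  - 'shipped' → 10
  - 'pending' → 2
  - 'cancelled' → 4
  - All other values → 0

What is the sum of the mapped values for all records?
66

Step 1: Apply mapping to each record
Step 2: Count by status:
  'shipped': 5 records × 10 = 50
  'pending': 2 records × 2 = 4
  'cancelled': 3 records × 4 = 12
Step 3: Sum all mapped values = 66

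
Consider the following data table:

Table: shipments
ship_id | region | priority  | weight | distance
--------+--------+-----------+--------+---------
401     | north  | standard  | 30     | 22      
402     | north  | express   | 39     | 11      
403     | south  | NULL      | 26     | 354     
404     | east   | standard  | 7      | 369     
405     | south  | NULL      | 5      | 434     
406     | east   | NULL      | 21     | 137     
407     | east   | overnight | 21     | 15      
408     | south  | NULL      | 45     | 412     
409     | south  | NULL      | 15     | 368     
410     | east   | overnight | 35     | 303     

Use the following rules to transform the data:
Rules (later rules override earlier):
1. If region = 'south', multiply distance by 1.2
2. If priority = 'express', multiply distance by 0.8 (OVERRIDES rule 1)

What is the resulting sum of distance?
2736.4

Step 1: Rule 2 takes priority for records with priority = 'express'
  - 1 records: 11 × 0.8 = 8.8
Step 2: Rule 1 applies to remaining records with region = 'south'
  - 4 records: 1568 × 1.2 = 1881.6
Step 3: Other records unchanged: 846
Step 4: Final sum = 8.8 + 1881.6 + 846 = 2736.4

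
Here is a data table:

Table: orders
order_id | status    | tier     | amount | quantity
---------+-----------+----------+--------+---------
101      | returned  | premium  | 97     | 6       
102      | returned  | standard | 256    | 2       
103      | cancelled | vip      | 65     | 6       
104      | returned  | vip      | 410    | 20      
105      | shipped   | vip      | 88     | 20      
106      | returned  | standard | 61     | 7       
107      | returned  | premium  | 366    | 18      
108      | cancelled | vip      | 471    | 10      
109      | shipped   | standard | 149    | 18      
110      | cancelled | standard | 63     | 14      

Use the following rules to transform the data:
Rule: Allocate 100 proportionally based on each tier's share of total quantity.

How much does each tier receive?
premium: 19.83, standard: 33.88, vip: 46.28

Step 1: Calculate total quantity = 121
Step 2: Calculate each tier's proportion:
  premium: 24/121 = 19.83% → 19.83
  standard: 41/121 = 33.88% → 33.88
  vip: 56/121 = 46.28% → 46.28
Step 3: Verify: sum of allocations ≈ 100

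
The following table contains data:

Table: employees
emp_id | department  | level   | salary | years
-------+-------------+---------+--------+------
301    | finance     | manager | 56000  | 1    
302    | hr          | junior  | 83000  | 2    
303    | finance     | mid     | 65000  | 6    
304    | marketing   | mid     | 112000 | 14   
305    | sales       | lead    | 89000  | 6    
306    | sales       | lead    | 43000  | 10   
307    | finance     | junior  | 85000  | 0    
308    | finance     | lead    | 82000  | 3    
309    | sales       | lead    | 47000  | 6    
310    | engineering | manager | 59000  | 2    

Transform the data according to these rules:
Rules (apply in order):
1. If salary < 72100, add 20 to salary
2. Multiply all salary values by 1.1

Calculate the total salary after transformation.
793210.0

Step 1: Apply Rule 1 - Add 20 to records with salary < 72100
  - 5 records affected: 270000 + (5 × 20) = 270100
  - Unaffected records: 451000
  - Sum after Rule 1: 721100
Step 2: Apply Rule 2 - Multiply all by 1.1
  - 721100 × 1.1 = 793210.0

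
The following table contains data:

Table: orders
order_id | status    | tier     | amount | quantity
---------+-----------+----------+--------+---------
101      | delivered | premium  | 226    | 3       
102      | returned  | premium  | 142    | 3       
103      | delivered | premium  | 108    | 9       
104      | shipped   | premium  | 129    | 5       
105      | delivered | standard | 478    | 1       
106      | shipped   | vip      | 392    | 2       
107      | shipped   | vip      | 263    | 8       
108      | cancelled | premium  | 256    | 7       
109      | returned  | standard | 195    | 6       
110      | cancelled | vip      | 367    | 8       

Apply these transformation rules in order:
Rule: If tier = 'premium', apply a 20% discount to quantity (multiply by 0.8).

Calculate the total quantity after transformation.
46.6

Step 1: Records with tier = 'premium' have total quantity = 27
Step 2: Apply multiplier: 27 × 0.8 = 21.6
Step 3: Other records total: 25
Step 4: Final sum = 21.6 + 25 = 46.6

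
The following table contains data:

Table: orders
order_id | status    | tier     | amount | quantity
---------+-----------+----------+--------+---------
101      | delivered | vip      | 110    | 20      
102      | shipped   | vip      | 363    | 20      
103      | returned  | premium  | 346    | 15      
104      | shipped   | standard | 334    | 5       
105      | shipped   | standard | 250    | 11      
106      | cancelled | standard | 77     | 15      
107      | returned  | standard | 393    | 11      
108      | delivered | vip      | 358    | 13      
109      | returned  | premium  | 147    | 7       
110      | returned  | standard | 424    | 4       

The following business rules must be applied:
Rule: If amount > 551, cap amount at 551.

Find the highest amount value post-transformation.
424

Step 1: Original maximum amount = 424
Step 2: Check cap of 551 against maximum
Step 3: No records exceed the cap (max 424 <= cap 551), so no capping applies
Step 4: Maximum after transformation = 424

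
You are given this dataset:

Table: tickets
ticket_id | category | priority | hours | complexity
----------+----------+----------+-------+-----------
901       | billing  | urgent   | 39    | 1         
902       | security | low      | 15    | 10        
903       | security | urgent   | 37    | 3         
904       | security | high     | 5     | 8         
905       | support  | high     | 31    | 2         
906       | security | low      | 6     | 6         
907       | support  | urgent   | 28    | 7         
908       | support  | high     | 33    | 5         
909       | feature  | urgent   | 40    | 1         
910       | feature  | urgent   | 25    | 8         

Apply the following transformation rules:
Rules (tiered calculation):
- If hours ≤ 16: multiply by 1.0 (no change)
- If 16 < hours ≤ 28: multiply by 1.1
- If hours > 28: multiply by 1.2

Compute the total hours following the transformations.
300.3

Step 1: Tier 1 (hours ≤ 16): 3 records, sum = 26 × 1.0 = 26.0
Step 2: Tier 2 (16 < hours ≤ 28): 2 records, sum = 53 × 1.1 = 58.3
Step 3: Tier 3 (hours > 28): 5 records, sum = 180 × 1.2 = 216.0
Step 4: Final sum = 26.0 + 58.3 + 216.0 = 300.3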